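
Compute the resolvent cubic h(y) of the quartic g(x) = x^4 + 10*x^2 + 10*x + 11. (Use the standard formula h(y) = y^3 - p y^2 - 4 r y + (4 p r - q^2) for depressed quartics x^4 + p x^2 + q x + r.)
h(y) = y^3 - 10*y^2 - 44*y + 340

Identify coefficients: p = 10, q = 10, r = 11.
Plug into h(y) = y^3 - p y^2 - 4 r y + (4 p r - q^2):
  h(y) = y^3 - (10) y^2 - 4*(11) y + (4*(10)*(11) - (10)^2)
       = y^3 + (-10) y^2 + (-44) y + (340).
Simplifying: h(y) = y^3 - 10*y^2 - 44*y + 340.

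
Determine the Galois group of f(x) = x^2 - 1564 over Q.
Gal(K/Q) = Z/2Z (cyclic of order 2)

x^2 - 1564 is irreducible over Q since 1564 is not a rational square. The splitting field Q(sqrt(1564)) has degree 2 over Q, and its unique nontrivial automorphism is sqrt(1564) ↦ -sqrt(1564). Hence Gal(Q(sqrt(1564))/Q) = Z/2Z.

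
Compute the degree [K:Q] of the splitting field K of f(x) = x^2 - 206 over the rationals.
[K:Q] = 2

The polynomial x^2 - 206 is irreducible over Q since 206 is not a perfect square. Its splitting field is Q(sqrt(206)), which has degree 2 over Q.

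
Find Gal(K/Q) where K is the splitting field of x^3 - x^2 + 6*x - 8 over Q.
Gal(K/Q) = S_3 (symmetric group of order 6)

Compute the discriminant of x^3 + (-1)*x^2 + (6)*x + (-8): Δ = -1724. Since Δ is not a rational square, the Galois group is not contained in A_3; it must be the full S_3 (irreducibility of the cubic rules out anything smaller).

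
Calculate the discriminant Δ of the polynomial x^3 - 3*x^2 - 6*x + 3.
Δ = 2241

For x^3 + a x^2 + b x + c the discriminant is Δ = 18 a b c - 4 a^3 c + a^2 b^2 - 4 b^3 - 27 c^2.
Plug a = -3, b = -6, c = 3:
  18*(-3)*(-6)*(3) - 4*(-3)^3*(3) + (-3)^2*(-6)^2 - 4*(-6)^3 - 27*(3)^2
  = 972 + (324) + 324 + (864) + (-243)
  = 2241.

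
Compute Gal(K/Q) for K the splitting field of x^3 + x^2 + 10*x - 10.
Gal(K/Q) = S_3 (symmetric group of order 6)

Compute the discriminant of x^3 + (1)*x^2 + (10)*x + (-10): Δ = -8360. Since Δ is not a rational square, the Galois group is not contained in A_3; it must be the full S_3 (irreducibility of the cubic rules out anything smaller).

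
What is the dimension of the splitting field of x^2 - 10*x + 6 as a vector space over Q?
[K:Q] = 2

The discriminant of x^2 + (-10)*x + (6) is b^2 - 4c = 100 - (24) = 76. Since 76 is not a perfect square in Q, the polynomial is irreducible over Q. Its two roots generate a degree-2 extension, so [K:Q] = 2.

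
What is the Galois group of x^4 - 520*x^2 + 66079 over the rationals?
Gal(K/Q) = V_4 (Klein four-group, Z/2Z × Z/2Z)

f factors as (x^2 - 299)(x^2 - 221), so the splitting field is K = Q(sqrt(299), sqrt(221)). The elements 299, 221, 66079 are all non-squares in Q, so sqrt(299) and sqrt(221) generate independent quadratic extensions. Thus [K:Q] = 4 and Gal(K/Q) is generated by the two order-2 automorphisms sqrt(299) ↦ -sqrt(299) and sqrt(221) ↦ -sqrt(221), giving V_4.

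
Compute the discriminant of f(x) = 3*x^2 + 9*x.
Δ = 81

For a quadratic a x^2 + b x + c the discriminant is Δ = b^2 - 4ac = (9)^2 - 4*(3)*(0) = 81 - (0) = 81.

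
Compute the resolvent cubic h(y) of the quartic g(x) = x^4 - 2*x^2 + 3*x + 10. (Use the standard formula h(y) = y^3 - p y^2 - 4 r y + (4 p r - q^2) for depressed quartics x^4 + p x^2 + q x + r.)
h(y) = y^3 + 2*y^2 - 40*y - 89

Identify coefficients: p = -2, q = 3, r = 10.
Plug into h(y) = y^3 - p y^2 - 4 r y + (4 p r - q^2):
  h(y) = y^3 - (-2) y^2 - 4*(10) y + (4*(-2)*(10) - (3)^2)
       = y^3 + (2) y^2 + (-40) y + (-89).
Simplifying: h(y) = y^3 + 2*y^2 - 40*y - 89.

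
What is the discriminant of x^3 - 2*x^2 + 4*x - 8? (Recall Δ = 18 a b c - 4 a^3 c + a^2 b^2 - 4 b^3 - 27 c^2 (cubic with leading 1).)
Δ = -1024

For x^3 + a x^2 + b x + c the discriminant is Δ = 18 a b c - 4 a^3 c + a^2 b^2 - 4 b^3 - 27 c^2.
Plug a = -2, b = 4, c = -8:
  18*(-2)*(4)*(-8) - 4*(-2)^3*(-8) + (-2)^2*(4)^2 - 4*(4)^3 - 27*(-8)^2
  = 1152 + (-256) + 64 + (-256) + (-1728)
  = -1024.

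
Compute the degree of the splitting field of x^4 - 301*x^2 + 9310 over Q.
[K:Q] = 4

f factors as (x^2 - 35)(x^2 - 266); the splitting field is K = Q(sqrt(35), sqrt(266)). Since 35, 266, and 9310 are all non-squares in Q, the three subfields Q(sqrt(35)), Q(sqrt(266)), Q(sqrt(9310)) are distinct degree-2 extensions, so [K:Q] = 4 (Klein four Galois group).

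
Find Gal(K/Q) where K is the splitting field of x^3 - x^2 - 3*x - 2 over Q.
Gal(K/Q) = S_3 (symmetric group of order 6)

Compute the discriminant of x^3 + (-1)*x^2 + (-3)*x + (-2): Δ = -107. Since Δ is not a rational square, the Galois group is not contained in A_3; it must be the full S_3 (irreducibility of the cubic rules out anything smaller).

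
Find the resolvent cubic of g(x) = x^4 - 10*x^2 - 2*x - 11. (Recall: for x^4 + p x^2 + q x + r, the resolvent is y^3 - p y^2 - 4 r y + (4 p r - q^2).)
h(y) = y^3 + 10*y^2 + 44*y + 436

Identify coefficients: p = -10, q = -2, r = -11.
Plug into h(y) = y^3 - p y^2 - 4 r y + (4 p r - q^2):
  h(y) = y^3 - (-10) y^2 - 4*(-11) y + (4*(-10)*(-11) - (-2)^2)
       = y^3 + (10) y^2 + (44) y + (436).
Simplifying: h(y) = y^3 + 10*y^2 + 44*y + 436.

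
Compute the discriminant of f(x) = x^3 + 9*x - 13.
Δ = -7479

For a depressed cubic x^3 + p x + q the discriminant is Δ = -4 p^3 - 27 q^2 = -4*(9)^3 - 27*(-13)^2 = -2916 - 4563 = -7479.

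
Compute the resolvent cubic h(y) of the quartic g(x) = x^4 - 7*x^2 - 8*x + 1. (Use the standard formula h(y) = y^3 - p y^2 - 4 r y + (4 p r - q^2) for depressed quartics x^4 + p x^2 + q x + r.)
h(y) = y^3 + 7*y^2 - 4*y - 92

Identify coefficients: p = -7, q = -8, r = 1.
Plug into h(y) = y^3 - p y^2 - 4 r y + (4 p r - q^2):
  h(y) = y^3 - (-7) y^2 - 4*(1) y + (4*(-7)*(1) - (-8)^2)
       = y^3 + (7) y^2 + (-4) y + (-92).
Simplifying: h(y) = y^3 + 7*y^2 - 4*y - 92.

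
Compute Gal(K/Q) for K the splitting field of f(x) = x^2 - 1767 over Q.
Gal(K/Q) = Z/2Z (cyclic of order 2)

x^2 - 1767 is irreducible over Q since 1767 is not a rational square. The splitting field Q(sqrt(1767)) has degree 2 over Q, and its unique nontrivial automorphism is sqrt(1767) ↦ -sqrt(1767). Hence Gal(Q(sqrt(1767))/Q) = Z/2Z.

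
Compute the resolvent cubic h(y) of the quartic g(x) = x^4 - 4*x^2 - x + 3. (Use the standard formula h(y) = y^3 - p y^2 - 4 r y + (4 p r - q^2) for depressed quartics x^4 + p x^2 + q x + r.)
h(y) = y^3 + 4*y^2 - 12*y - 49

Identify coefficients: p = -4, q = -1, r = 3.
Plug into h(y) = y^3 - p y^2 - 4 r y + (4 p r - q^2):
  h(y) = y^3 - (-4) y^2 - 4*(3) y + (4*(-4)*(3) - (-1)^2)
       = y^3 + (4) y^2 + (-12) y + (-49).
Simplifying: h(y) = y^3 + 4*y^2 - 12*y - 49.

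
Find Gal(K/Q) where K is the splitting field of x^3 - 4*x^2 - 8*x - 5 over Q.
Gal(K/Q) = S_3 (symmetric group of order 6)

Compute the discriminant of x^3 + (-4)*x^2 + (-8)*x + (-5): Δ = -1763. Since Δ is not a rational square, the Galois group is not contained in A_3; it must be the full S_3 (irreducibility of the cubic rules out anything smaller).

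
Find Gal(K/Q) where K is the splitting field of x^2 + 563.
Gal(K/Q) = Z/2Z (cyclic of order 2)

x^2 + 563 is irreducible over Q since -563 is not a rational square. The splitting field Q(sqrt(-563)) has degree 2 over Q, and its unique nontrivial automorphism is sqrt(-563) ↦ -sqrt(-563). Hence Gal(Q(sqrt(-563))/Q) = Z/2Z.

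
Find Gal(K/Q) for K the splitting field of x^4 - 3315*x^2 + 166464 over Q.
Gal(K/Q) = Z/2Z (cyclic of order 2)

f factors as (x^2 - 51)(x^2 - 3264), so the splitting field is K = Q(sqrt(51), sqrt(3264)). The squarefree part of 51 is 51 and the squarefree part of 3264 is also 51, so sqrt(51) and sqrt(3264) are both rational multiples of sqrt(51). Hence Q(sqrt(51)) = Q(sqrt(3264)) = Q(sqrt(51)), and the splitting field collapses to a single degree-2 extension with Galois group Z/2Z.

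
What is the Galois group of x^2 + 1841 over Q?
Gal(K/Q) = Z/2Z (cyclic of order 2)

x^2 + 1841 is irreducible over Q since -1841 is not a rational square. The splitting field Q(sqrt(-1841)) has degree 2 over Q, and its unique nontrivial automorphism is sqrt(-1841) ↦ -sqrt(-1841). Hence Gal(Q(sqrt(-1841))/Q) = Z/2Z.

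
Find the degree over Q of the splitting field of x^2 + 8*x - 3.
[K:Q] = 2

The discriminant of x^2 + (8)*x + (-3) is b^2 - 4c = 64 - (-12) = 76. Since 76 is not a perfect square in Q, the polynomial is irreducible over Q. Its two roots generate a degree-2 extension, so [K:Q] = 2.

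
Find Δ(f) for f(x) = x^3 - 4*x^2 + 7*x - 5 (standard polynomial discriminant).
Δ = -23

For x^3 + a x^2 + b x + c the discriminant is Δ = 18 a b c - 4 a^3 c + a^2 b^2 - 4 b^3 - 27 c^2.
Plug a = -4, b = 7, c = -5:
  18*(-4)*(7)*(-5) - 4*(-4)^3*(-5) + (-4)^2*(7)^2 - 4*(7)^3 - 27*(-5)^2
  = 2520 + (-1280) + 784 + (-1372) + (-675)
  = -23.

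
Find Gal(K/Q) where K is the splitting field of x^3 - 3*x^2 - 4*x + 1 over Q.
Gal(K/Q) = S_3 (symmetric group of order 6)

Compute the discriminant of x^3 + (-3)*x^2 + (-4)*x + (1): Δ = 697. Since Δ is not a rational square, the Galois group is not contained in A_3; it must be the full S_3 (irreducibility of the cubic rules out anything smaller).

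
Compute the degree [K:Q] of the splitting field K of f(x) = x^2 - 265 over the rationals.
[K:Q] = 2

The polynomial x^2 - 265 is irreducible over Q since 265 is not a perfect square. Its splitting field is Q(sqrt(265)), which has degree 2 over Q.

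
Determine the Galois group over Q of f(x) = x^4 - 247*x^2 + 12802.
Gal(K/Q) = V_4 (Klein four-group, Z/2Z × Z/2Z)

f factors as (x^2 - 74)(x^2 - 173), so the splitting field is K = Q(sqrt(74), sqrt(173)). The elements 74, 173, 12802 are all non-squares in Q, so sqrt(74) and sqrt(173) generate independent quadratic extensions. Thus [K:Q] = 4 and Gal(K/Q) is generated by the two order-2 automorphisms sqrt(74) ↦ -sqrt(74) and sqrt(173) ↦ -sqrt(173), giving V_4.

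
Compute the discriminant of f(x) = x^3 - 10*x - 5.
Δ = 3325

For a depressed cubic x^3 + p x + q the discriminant is Δ = -4 p^3 - 27 q^2 = -4*(-10)^3 - 27*(-5)^2 = 4000 - 675 = 3325.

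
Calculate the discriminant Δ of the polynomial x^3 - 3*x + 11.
Δ = -3159

For a depressed cubic x^3 + p x + q the discriminant is Δ = -4 p^3 - 27 q^2 = -4*(-3)^3 - 27*(11)^2 = 108 - 3267 = -3159.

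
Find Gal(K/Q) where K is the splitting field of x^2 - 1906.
Gal(K/Q) = Z/2Z (cyclic of order 2)

x^2 - 1906 is irreducible over Q since 1906 is not a rational square. The splitting field Q(sqrt(1906)) has degree 2 over Q, and its unique nontrivial automorphism is sqrt(1906) ↦ -sqrt(1906). Hence Gal(Q(sqrt(1906))/Q) = Z/2Z.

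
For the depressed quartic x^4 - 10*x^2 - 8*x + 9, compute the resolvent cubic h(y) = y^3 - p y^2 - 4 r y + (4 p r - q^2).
h(y) = y^3 + 10*y^2 - 36*y - 424

Identify coefficients: p = -10, q = -8, r = 9.
Plug into h(y) = y^3 - p y^2 - 4 r y + (4 p r - q^2):
  h(y) = y^3 - (-10) y^2 - 4*(9) y + (4*(-10)*(9) - (-8)^2)
       = y^3 + (10) y^2 + (-36) y + (-424).
Simplifying: h(y) = y^3 + 10*y^2 - 36*y - 424.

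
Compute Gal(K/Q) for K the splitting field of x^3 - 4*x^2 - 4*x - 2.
Gal(K/Q) = S_3 (symmetric group of order 6)

Compute the discriminant of x^3 + (-4)*x^2 + (-4)*x + (-2): Δ = -684. Since Δ is not a rational square, the Galois group is not contained in A_3; it must be the full S_3 (irreducibility of the cubic rules out anything smaller).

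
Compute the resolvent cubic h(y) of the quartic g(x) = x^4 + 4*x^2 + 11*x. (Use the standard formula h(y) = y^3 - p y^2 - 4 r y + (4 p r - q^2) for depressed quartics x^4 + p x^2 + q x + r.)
h(y) = y^3 - 4*y^2 - 121

Identify coefficients: p = 4, q = 11, r = 0.
Plug into h(y) = y^3 - p y^2 - 4 r y + (4 p r - q^2):
  h(y) = y^3 - (4) y^2 - 4*(0) y + (4*(4)*(0) - (11)^2)
       = y^3 + (-4) y^2 + (0) y + (-121).
Simplifying: h(y) = y^3 - 4*y^2 - 121.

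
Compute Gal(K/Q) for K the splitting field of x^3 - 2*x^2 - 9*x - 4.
Gal(K/Q) = S_3 (symmetric group of order 6)

Compute the discriminant of x^3 + (-2)*x^2 + (-9)*x + (-4): Δ = 1384. Since Δ is not a rational square, the Galois group is not contained in A_3; it must be the full S_3 (irreducibility of the cubic rules out anything smaller).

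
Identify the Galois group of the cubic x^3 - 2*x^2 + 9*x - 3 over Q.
Gal(K/Q) = S_3 (symmetric group of order 6)

Compute the discriminant of x^3 + (-2)*x^2 + (9)*x + (-3): Δ = -1959. Since Δ is not a rational square, the Galois group is not contained in A_3; it must be the full S_3 (irreducibility of the cubic rules out anything smaller).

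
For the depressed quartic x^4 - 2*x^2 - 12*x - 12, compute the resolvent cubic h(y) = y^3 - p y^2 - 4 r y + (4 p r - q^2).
h(y) = y^3 + 2*y^2 + 48*y - 48

Identify coefficients: p = -2, q = -12, r = -12.
Plug into h(y) = y^3 - p y^2 - 4 r y + (4 p r - q^2):
  h(y) = y^3 - (-2) y^2 - 4*(-12) y + (4*(-2)*(-12) - (-12)^2)
       = y^3 + (2) y^2 + (48) y + (-48).
Simplifying: h(y) = y^3 + 2*y^2 + 48*y - 48.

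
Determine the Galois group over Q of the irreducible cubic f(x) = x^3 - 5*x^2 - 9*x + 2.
Gal(K/Q) = S_3 (symmetric group of order 6)

Compute the discriminant of x^3 + (-5)*x^2 + (-9)*x + (2): Δ = 7453. Since Δ is not a rational square, the Galois group is not contained in A_3; it must be the full S_3 (irreducibility of the cubic rules out anything smaller).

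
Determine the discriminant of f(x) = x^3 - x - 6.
Δ = -968

For x^3 + a x^2 + b x + c the discriminant is Δ = 18 a b c - 4 a^3 c + a^2 b^2 - 4 b^3 - 27 c^2.
Plug a = 0, b = -1, c = -6:
  18*(0)*(-1)*(-6) - 4*(0)^3*(-6) + (0)^2*(-1)^2 - 4*(-1)^3 - 27*(-6)^2
  = 0 + (0) + 0 + (4) + (-972)
  = -968.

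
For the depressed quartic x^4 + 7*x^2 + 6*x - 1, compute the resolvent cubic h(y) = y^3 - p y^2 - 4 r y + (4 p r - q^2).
h(y) = y^3 - 7*y^2 + 4*y - 64

Identify coefficients: p = 7, q = 6, r = -1.
Plug into h(y) = y^3 - p y^2 - 4 r y + (4 p r - q^2):
  h(y) = y^3 - (7) y^2 - 4*(-1) y + (4*(7)*(-1) - (6)^2)
       = y^3 + (-7) y^2 + (4) y + (-64).
Simplifying: h(y) = y^3 - 7*y^2 + 4*y - 64.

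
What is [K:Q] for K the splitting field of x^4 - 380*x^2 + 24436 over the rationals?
[K:Q] = 4

f factors as (x^2 - 298)(x^2 - 82); the splitting field is K = Q(sqrt(298), sqrt(82)). Since 298, 82, and 24436 are all non-squares in Q, the three subfields Q(sqrt(298)), Q(sqrt(82)), Q(sqrt(24436)) are distinct degree-2 extensions, so [K:Q] = 4 (Klein four Galois group).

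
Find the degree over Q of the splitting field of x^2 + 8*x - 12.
[K:Q] = 2

The discriminant of x^2 + (8)*x + (-12) is b^2 - 4c = 64 - (-48) = 112. Since 112 is not a perfect square in Q, the polynomial is irreducible over Q. Its two roots generate a degree-2 extension, so [K:Q] = 2.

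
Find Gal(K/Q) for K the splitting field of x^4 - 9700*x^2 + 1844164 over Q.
Gal(K/Q) = Z/2Z (cyclic of order 2)

f factors as (x^2 - 9506)(x^2 - 194), so the splitting field is K = Q(sqrt(9506), sqrt(194)). The squarefree part of 9506 is 194 and the squarefree part of 194 is also 194, so sqrt(9506) and sqrt(194) are both rational multiples of sqrt(194). Hence Q(sqrt(9506)) = Q(sqrt(194)) = Q(sqrt(194)), and the splitting field collapses to a single degree-2 extension with Galois group Z/2Z.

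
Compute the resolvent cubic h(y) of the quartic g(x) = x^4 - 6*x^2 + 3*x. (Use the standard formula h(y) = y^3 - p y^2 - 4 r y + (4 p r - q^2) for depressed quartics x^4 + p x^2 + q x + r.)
h(y) = y^3 + 6*y^2 - 9

Identify coefficients: p = -6, q = 3, r = 0.
Plug into h(y) = y^3 - p y^2 - 4 r y + (4 p r - q^2):
  h(y) = y^3 - (-6) y^2 - 4*(0) y + (4*(-6)*(0) - (3)^2)
       = y^3 + (6) y^2 + (0) y + (-9).
Simplifying: h(y) = y^3 + 6*y^2 - 9.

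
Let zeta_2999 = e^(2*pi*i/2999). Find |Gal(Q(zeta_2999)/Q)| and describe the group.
|Gal(Q(zeta_2999)/Q)| = phi(2999) = 2998; group ≅ (Z/2999Z)^* ≅ Z/2998Z

The n-th cyclotomic polynomial Φ_2999(x) is the minimal polynomial of zeta_2999 over Q and has degree phi(2999) = 2998. So Q(zeta_2999) is a degree-2998 Galois extension with Galois group (Z/2999Z)^*. (Z/2999Z)^* is cyclic since 2999 is an odd prime power (or 4). Hence Gal(Q(zeta_2999)/Q) ≅ Z/2998Z.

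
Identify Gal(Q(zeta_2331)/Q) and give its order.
|Gal(Q(zeta_2331)/Q)| = phi(2331) = 1296; group ≅ (Z/2331Z)^* ≅ Z/6Z × Z/6Z × Z/36Z

The n-th cyclotomic polynomial Φ_2331(x) is the minimal polynomial of zeta_2331 over Q and has degree phi(2331) = 1296. So Q(zeta_2331) is a degree-1296 Galois extension with Galois group (Z/2331Z)^*. By CRT, (Z/2331Z)^* ≅ (Z/9Z)^* × (Z/7Z)^* × (Z/37Z)^*. Each prime-power unit group is (Z/9Z)^* ≅ Z/6Z; (Z/7Z)^* ≅ Z/6Z; (Z/37Z)^* ≅ Z/36Z. Hence Gal(Q(zeta_2331)/Q) ≅ Z/6Z × Z/6Z × Z/36Z.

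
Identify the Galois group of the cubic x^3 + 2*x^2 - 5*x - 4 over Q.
Gal(K/Q) = S_3 (symmetric group of order 6)

Compute the discriminant of x^3 + (2)*x^2 + (-5)*x + (-4): Δ = 1016. Since Δ is not a rational square, the Galois group is not contained in A_3; it must be the full S_3 (irreducibility of the cubic rules out anything smaller).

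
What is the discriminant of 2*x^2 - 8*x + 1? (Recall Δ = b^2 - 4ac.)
Δ = 56

For a quadratic a x^2 + b x + c the discriminant is Δ = b^2 - 4ac = (-8)^2 - 4*(2)*(1) = 64 - (8) = 56.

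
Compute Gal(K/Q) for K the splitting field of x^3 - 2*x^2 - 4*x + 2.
Gal(K/Q) = S_3 (symmetric group of order 6)

Compute the discriminant of x^3 + (-2)*x^2 + (-4)*x + (2): Δ = 564. Since Δ is not a rational square, the Galois group is not contained in A_3; it must be the full S_3 (irreducibility of the cubic rules out anything smaller).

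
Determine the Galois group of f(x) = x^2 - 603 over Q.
Gal(K/Q) = Z/2Z (cyclic of order 2)

x^2 - 603 is irreducible over Q since 603 is not a rational square. The splitting field Q(sqrt(603)) has degree 2 over Q, and its unique nontrivial automorphism is sqrt(603) ↦ -sqrt(603). Hence Gal(Q(sqrt(603))/Q) = Z/2Z.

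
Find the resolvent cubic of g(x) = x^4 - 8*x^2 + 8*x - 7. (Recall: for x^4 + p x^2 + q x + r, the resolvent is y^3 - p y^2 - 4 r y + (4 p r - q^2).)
h(y) = y^3 + 8*y^2 + 28*y + 160

Identify coefficients: p = -8, q = 8, r = -7.
Plug into h(y) = y^3 - p y^2 - 4 r y + (4 p r - q^2):
  h(y) = y^3 - (-8) y^2 - 4*(-7) y + (4*(-8)*(-7) - (8)^2)
       = y^3 + (8) y^2 + (28) y + (160).
Simplifying: h(y) = y^3 + 8*y^2 + 28*y + 160.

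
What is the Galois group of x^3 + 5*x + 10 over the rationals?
Gal(K/Q) = S_3 (symmetric group of order 6)

Compute the discriminant of x^3 + (0)*x^2 + (5)*x + (10): Δ = -3200. Since Δ is not a rational square, the Galois group is not contained in A_3; it must be the full S_3 (irreducibility of the cubic rules out anything smaller).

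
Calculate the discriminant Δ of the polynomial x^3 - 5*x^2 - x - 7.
Δ = -5424

For x^3 + a x^2 + b x + c the discriminant is Δ = 18 a b c - 4 a^3 c + a^2 b^2 - 4 b^3 - 27 c^2.
Plug a = -5, b = -1, c = -7:
  18*(-5)*(-1)*(-7) - 4*(-5)^3*(-7) + (-5)^2*(-1)^2 - 4*(-1)^3 - 27*(-7)^2
  = -630 + (-3500) + 25 + (4) + (-1323)
  = -5424.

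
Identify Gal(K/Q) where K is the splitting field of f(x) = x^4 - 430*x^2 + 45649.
Gal(K/Q) = V_4 (Klein four-group, Z/2Z × Z/2Z)

f factors as (x^2 - 191)(x^2 - 239), so the splitting field is K = Q(sqrt(191), sqrt(239)). The elements 191, 239, 45649 are all non-squares in Q, so sqrt(191) and sqrt(239) generate independent quadratic extensions. Thus [K:Q] = 4 and Gal(K/Q) is generated by the two order-2 automorphisms sqrt(191) ↦ -sqrt(191) and sqrt(239) ↦ -sqrt(239), giving V_4.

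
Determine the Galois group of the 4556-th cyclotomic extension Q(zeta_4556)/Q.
|Gal(Q(zeta_4556)/Q)| = phi(4556) = 2112; group ≅ (Z/4556Z)^* ≅ Z/2Z × Z/16Z × Z/66Z

The n-th cyclotomic polynomial Φ_4556(x) is the minimal polynomial of zeta_4556 over Q and has degree phi(4556) = 2112. So Q(zeta_4556) is a degree-2112 Galois extension with Galois group (Z/4556Z)^*. By CRT, (Z/4556Z)^* ≅ (Z/4Z)^* × (Z/17Z)^* × (Z/67Z)^*. Each prime-power unit group is (Z/4Z)^* ≅ Z/2Z; (Z/17Z)^* ≅ Z/16Z; (Z/67Z)^* ≅ Z/66Z. Hence Gal(Q(zeta_4556)/Q) ≅ Z/2Z × Z/16Z × Z/66Z.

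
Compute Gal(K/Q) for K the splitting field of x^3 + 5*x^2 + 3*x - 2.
Gal(K/Q) = S_3 (symmetric group of order 6)

Compute the discriminant of x^3 + (5)*x^2 + (3)*x + (-2): Δ = 469. Since Δ is not a rational square, the Galois group is not contained in A_3; it must be the full S_3 (irreducibility of the cubic rules out anything smaller).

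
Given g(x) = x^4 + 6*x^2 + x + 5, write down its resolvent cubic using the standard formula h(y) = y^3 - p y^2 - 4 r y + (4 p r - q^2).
h(y) = y^3 - 6*y^2 - 20*y + 119

Identify coefficients: p = 6, q = 1, r = 5.
Plug into h(y) = y^3 - p y^2 - 4 r y + (4 p r - q^2):
  h(y) = y^3 - (6) y^2 - 4*(5) y + (4*(6)*(5) - (1)^2)
       = y^3 + (-6) y^2 + (-20) y + (119).
Simplifying: h(y) = y^3 - 6*y^2 - 20*y + 119.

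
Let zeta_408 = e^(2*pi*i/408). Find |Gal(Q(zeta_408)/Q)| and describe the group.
|Gal(Q(zeta_408)/Q)| = phi(408) = 128; group ≅ (Z/408Z)^* ≅ Z/2Z × Z/2Z × Z/2Z × Z/16Z

The n-th cyclotomic polynomial Φ_408(x) is the minimal polynomial of zeta_408 over Q and has degree phi(408) = 128. So Q(zeta_408) is a degree-128 Galois extension with Galois group (Z/408Z)^*. By CRT, (Z/408Z)^* ≅ (Z/8Z)^* × (Z/3Z)^* × (Z/17Z)^*. Each prime-power unit group is (Z/8Z)^* ≅ Z/2Z × Z/2Z; (Z/3Z)^* ≅ Z/2Z; (Z/17Z)^* ≅ Z/16Z. Hence Gal(Q(zeta_408)/Q) ≅ Z/2Z × Z/2Z × Z/2Z × Z/16Z.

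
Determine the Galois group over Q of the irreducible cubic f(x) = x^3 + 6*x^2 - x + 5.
Gal(K/Q) = S_3 (symmetric group of order 6)

Compute the discriminant of x^3 + (6)*x^2 + (-1)*x + (5): Δ = -5495. Since Δ is not a rational square, the Galois group is not contained in A_3; it must be the full S_3 (irreducibility of the cubic rules out anything smaller).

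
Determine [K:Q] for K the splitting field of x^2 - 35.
[K:Q] = 2

The polynomial x^2 - 35 is irreducible over Q since 35 is not a perfect square. Its splitting field is Q(sqrt(35)), which has degree 2 over Q.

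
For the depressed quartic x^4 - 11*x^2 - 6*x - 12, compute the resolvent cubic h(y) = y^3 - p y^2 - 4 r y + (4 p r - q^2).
h(y) = y^3 + 11*y^2 + 48*y + 492

Identify coefficients: p = -11, q = -6, r = -12.
Plug into h(y) = y^3 - p y^2 - 4 r y + (4 p r - q^2):
  h(y) = y^3 - (-11) y^2 - 4*(-12) y + (4*(-11)*(-12) - (-6)^2)
       = y^3 + (11) y^2 + (48) y + (492).
Simplifying: h(y) = y^3 + 11*y^2 + 48*y + 492.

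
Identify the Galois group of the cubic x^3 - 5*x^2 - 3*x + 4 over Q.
Gal(K/Q) = S_3 (symmetric group of order 6)

Compute the discriminant of x^3 + (-5)*x^2 + (-3)*x + (4): Δ = 2981. Since Δ is not a rational square, the Galois group is not contained in A_3; it must be the full S_3 (irreducibility of the cubic rules out anything smaller).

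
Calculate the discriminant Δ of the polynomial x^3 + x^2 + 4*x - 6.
Δ = -1620

For x^3 + a x^2 + b x + c the discriminant is Δ = 18 a b c - 4 a^3 c + a^2 b^2 - 4 b^3 - 27 c^2.
Plug a = 1, b = 4, c = -6:
  18*(1)*(4)*(-6) - 4*(1)^3*(-6) + (1)^2*(4)^2 - 4*(4)^3 - 27*(-6)^2
  = -432 + (24) + 16 + (-256) + (-972)
  = -1620.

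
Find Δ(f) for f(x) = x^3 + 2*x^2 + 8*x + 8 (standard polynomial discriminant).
Δ = -1472

For x^3 + a x^2 + b x + c the discriminant is Δ = 18 a b c - 4 a^3 c + a^2 b^2 - 4 b^3 - 27 c^2.
Plug a = 2, b = 8, c = 8:
  18*(2)*(8)*(8) - 4*(2)^3*(8) + (2)^2*(8)^2 - 4*(8)^3 - 27*(8)^2
  = 2304 + (-256) + 256 + (-2048) + (-1728)
  = -1472.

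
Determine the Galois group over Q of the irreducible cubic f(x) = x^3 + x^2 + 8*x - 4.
Gal(K/Q) = S_3 (symmetric group of order 6)

Compute the discriminant of x^3 + (1)*x^2 + (8)*x + (-4): Δ = -2976. Since Δ is not a rational square, the Galois group is not contained in A_3; it must be the full S_3 (irreducibility of the cubic rules out anything smaller).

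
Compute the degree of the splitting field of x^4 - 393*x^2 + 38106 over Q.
[K:Q] = 4

f factors as (x^2 - 174)(x^2 - 219); the splitting field is K = Q(sqrt(174), sqrt(219)). Since 174, 219, and 38106 are all non-squares in Q, the three subfields Q(sqrt(174)), Q(sqrt(219)), Q(sqrt(38106)) are distinct degree-2 extensions, so [K:Q] = 4 (Klein four Galois group).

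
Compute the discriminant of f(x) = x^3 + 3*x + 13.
Δ = -4671

For a depressed cubic x^3 + p x + q the discriminant is Δ = -4 p^3 - 27 q^2 = -4*(3)^3 - 27*(13)^2 = -108 - 4563 = -4671.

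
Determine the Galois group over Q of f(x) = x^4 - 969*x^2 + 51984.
Gal(K/Q) = Z/2Z (cyclic of order 2)

f factors as (x^2 - 57)(x^2 - 912), so the splitting field is K = Q(sqrt(57), sqrt(912)). The squarefree part of 57 is 57 and the squarefree part of 912 is also 57, so sqrt(57) and sqrt(912) are both rational multiples of sqrt(57). Hence Q(sqrt(57)) = Q(sqrt(912)) = Q(sqrt(57)), and the splitting field collapses to a single degree-2 extension with Galois group Z/2Z.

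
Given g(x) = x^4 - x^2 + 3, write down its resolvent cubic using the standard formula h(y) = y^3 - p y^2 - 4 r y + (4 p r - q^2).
h(y) = y^3 + y^2 - 12*y - 12

Identify coefficients: p = -1, q = 0, r = 3.
Plug into h(y) = y^3 - p y^2 - 4 r y + (4 p r - q^2):
  h(y) = y^3 - (-1) y^2 - 4*(3) y + (4*(-1)*(3) - (0)^2)
       = y^3 + (1) y^2 + (-12) y + (-12).
Simplifying: h(y) = y^3 + y^2 - 12*y - 12.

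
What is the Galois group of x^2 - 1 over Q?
Gal(K/Q) = trivial group (order 1)

x^2 - 1 factors as (x - 1)(x + 1) over Q, so its splitting field is Q itself and the Galois group is trivial.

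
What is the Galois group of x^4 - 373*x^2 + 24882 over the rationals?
Gal(K/Q) = V_4 (Klein four-group, Z/2Z × Z/2Z)

f factors as (x^2 - 286)(x^2 - 87), so the splitting field is K = Q(sqrt(286), sqrt(87)). The elements 286, 87, 24882 are all non-squares in Q, so sqrt(286) and sqrt(87) generate independent quadratic extensions. Thus [K:Q] = 4 and Gal(K/Q) is generated by the two order-2 automorphisms sqrt(286) ↦ -sqrt(286) and sqrt(87) ↦ -sqrt(87), giving V_4.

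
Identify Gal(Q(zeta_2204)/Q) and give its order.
|Gal(Q(zeta_2204)/Q)| = phi(2204) = 1008; group ≅ (Z/2204Z)^* ≅ Z/2Z × Z/18Z × Z/28Z

The n-th cyclotomic polynomial Φ_2204(x) is the minimal polynomial of zeta_2204 over Q and has degree phi(2204) = 1008. So Q(zeta_2204) is a degree-1008 Galois extension with Galois group (Z/2204Z)^*. By CRT, (Z/2204Z)^* ≅ (Z/4Z)^* × (Z/19Z)^* × (Z/29Z)^*. Each prime-power unit group is (Z/4Z)^* ≅ Z/2Z; (Z/19Z)^* ≅ Z/18Z; (Z/29Z)^* ≅ Z/28Z. Hence Gal(Q(zeta_2204)/Q) ≅ Z/2Z × Z/18Z × Z/28Z.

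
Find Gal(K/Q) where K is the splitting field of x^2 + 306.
Gal(K/Q) = Z/2Z (cyclic of order 2)

x^2 + 306 is irreducible over Q since -306 is not a rational square. The splitting field Q(sqrt(-306)) has degree 2 over Q, and its unique nontrivial automorphism is sqrt(-306) ↦ -sqrt(-306). Hence Gal(Q(sqrt(-306))/Q) = Z/2Z.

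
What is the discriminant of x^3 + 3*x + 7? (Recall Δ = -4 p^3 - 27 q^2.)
Δ = -1431

For a depressed cubic x^3 + p x + q the discriminant is Δ = -4 p^3 - 27 q^2 = -4*(3)^3 - 27*(7)^2 = -108 - 1323 = -1431.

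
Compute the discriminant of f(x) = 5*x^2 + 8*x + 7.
Δ = -76

For a quadratic a x^2 + b x + c the discriminant is Δ = b^2 - 4ac = (8)^2 - 4*(5)*(7) = 64 - (140) = -76.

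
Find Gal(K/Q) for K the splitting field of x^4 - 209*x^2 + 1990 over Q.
Gal(K/Q) = V_4 (Klein four-group, Z/2Z × Z/2Z)

f factors as (x^2 - 199)(x^2 - 10), so the splitting field is K = Q(sqrt(199), sqrt(10)). The elements 199, 10, 1990 are all non-squares in Q, so sqrt(199) and sqrt(10) generate independent quadratic extensions. Thus [K:Q] = 4 and Gal(K/Q) is generated by the two order-2 automorphisms sqrt(199) ↦ -sqrt(199) and sqrt(10) ↦ -sqrt(10), giving V_4.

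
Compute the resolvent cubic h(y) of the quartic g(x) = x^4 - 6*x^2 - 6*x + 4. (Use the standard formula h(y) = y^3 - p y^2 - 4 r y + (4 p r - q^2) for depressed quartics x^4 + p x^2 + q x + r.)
h(y) = y^3 + 6*y^2 - 16*y - 132

Identify coefficients: p = -6, q = -6, r = 4.
Plug into h(y) = y^3 - p y^2 - 4 r y + (4 p r - q^2):
  h(y) = y^3 - (-6) y^2 - 4*(4) y + (4*(-6)*(4) - (-6)^2)
       = y^3 + (6) y^2 + (-16) y + (-132).
Simplifying: h(y) = y^3 + 6*y^2 - 16*y - 132.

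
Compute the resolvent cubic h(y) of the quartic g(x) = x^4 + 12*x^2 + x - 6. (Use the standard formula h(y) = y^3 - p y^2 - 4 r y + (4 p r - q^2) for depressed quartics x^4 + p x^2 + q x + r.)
h(y) = y^3 - 12*y^2 + 24*y - 289

Identify coefficients: p = 12, q = 1, r = -6.
Plug into h(y) = y^3 - p y^2 - 4 r y + (4 p r - q^2):
  h(y) = y^3 - (12) y^2 - 4*(-6) y + (4*(12)*(-6) - (1)^2)
       = y^3 + (-12) y^2 + (24) y + (-289).
Simplifying: h(y) = y^3 - 12*y^2 + 24*y - 289.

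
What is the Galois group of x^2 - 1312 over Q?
Gal(K/Q) = Z/2Z (cyclic of order 2)

x^2 - 1312 is irreducible over Q since 1312 is not a rational square. The splitting field Q(sqrt(1312)) has degree 2 over Q, and its unique nontrivial automorphism is sqrt(1312) ↦ -sqrt(1312). Hence Gal(Q(sqrt(1312))/Q) = Z/2Z.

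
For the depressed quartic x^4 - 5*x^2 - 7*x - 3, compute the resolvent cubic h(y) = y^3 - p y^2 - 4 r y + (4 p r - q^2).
h(y) = y^3 + 5*y^2 + 12*y + 11

Identify coefficients: p = -5, q = -7, r = -3.
Plug into h(y) = y^3 - p y^2 - 4 r y + (4 p r - q^2):
  h(y) = y^3 - (-5) y^2 - 4*(-3) y + (4*(-5)*(-3) - (-7)^2)
       = y^3 + (5) y^2 + (12) y + (11).
Simplifying: h(y) = y^3 + 5*y^2 + 12*y + 11.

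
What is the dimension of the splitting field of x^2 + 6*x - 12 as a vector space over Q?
[K:Q] = 2

The discriminant of x^2 + (6)*x + (-12) is b^2 - 4c = 36 - (-48) = 84. Since 84 is not a perfect square in Q, the polynomial is irreducible over Q. Its two roots generate a degree-2 extension, so [K:Q] = 2.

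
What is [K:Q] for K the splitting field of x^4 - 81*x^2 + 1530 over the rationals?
[K:Q] = 4

f factors as (x^2 - 30)(x^2 - 51); the splitting field is K = Q(sqrt(30), sqrt(51)). Since 30, 51, and 1530 are all non-squares in Q, the three subfields Q(sqrt(30)), Q(sqrt(51)), Q(sqrt(1530)) are distinct degree-2 extensions, so [K:Q] = 4 (Klein four Galois group).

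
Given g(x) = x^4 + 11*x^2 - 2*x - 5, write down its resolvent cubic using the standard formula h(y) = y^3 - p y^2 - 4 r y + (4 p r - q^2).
h(y) = y^3 - 11*y^2 + 20*y - 224

Identify coefficients: p = 11, q = -2, r = -5.
Plug into h(y) = y^3 - p y^2 - 4 r y + (4 p r - q^2):
  h(y) = y^3 - (11) y^2 - 4*(-5) y + (4*(11)*(-5) - (-2)^2)
       = y^3 + (-11) y^2 + (20) y + (-224).
Simplifying: h(y) = y^3 - 11*y^2 + 20*y - 224.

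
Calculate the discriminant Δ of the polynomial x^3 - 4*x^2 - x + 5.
Δ = 985

For x^3 + a x^2 + b x + c the discriminant is Δ = 18 a b c - 4 a^3 c + a^2 b^2 - 4 b^3 - 27 c^2.
Plug a = -4, b = -1, c = 5:
  18*(-4)*(-1)*(5) - 4*(-4)^3*(5) + (-4)^2*(-1)^2 - 4*(-1)^3 - 27*(5)^2
  = 360 + (1280) + 16 + (4) + (-675)
  = 985.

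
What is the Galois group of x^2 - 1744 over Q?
Gal(K/Q) = Z/2Z (cyclic of order 2)

x^2 - 1744 is irreducible over Q since 1744 is not a rational square. The splitting field Q(sqrt(1744)) has degree 2 over Q, and its unique nontrivial automorphism is sqrt(1744) ↦ -sqrt(1744). Hence Gal(Q(sqrt(1744))/Q) = Z/2Z.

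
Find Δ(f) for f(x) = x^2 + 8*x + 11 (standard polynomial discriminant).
Δ = 20

For a quadratic a x^2 + b x + c the discriminant is Δ = b^2 - 4ac = (8)^2 - 4*(1)*(11) = 64 - (44) = 20.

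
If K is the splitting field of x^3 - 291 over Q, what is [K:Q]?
[K:Q] = 6

x^3 - 291 has one real root r = 291^(1/3) and two complex roots r*zeta_3, r*zeta_3^2 where zeta_3 = e^(2*pi*i/3). The splitting field is Q(r, zeta_3). [Q(r):Q] = 3 and [Q(zeta_3):Q] = 2 with gcd = 1, so [Q(r, zeta_3):Q] = 3 * 2 = 6.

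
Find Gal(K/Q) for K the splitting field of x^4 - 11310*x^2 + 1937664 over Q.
Gal(K/Q) = Z/2Z (cyclic of order 2)

f factors as (x^2 - 174)(x^2 - 11136), so the splitting field is K = Q(sqrt(174), sqrt(11136)). The squarefree part of 174 is 174 and the squarefree part of 11136 is also 174, so sqrt(174) and sqrt(11136) are both rational multiples of sqrt(174). Hence Q(sqrt(174)) = Q(sqrt(11136)) = Q(sqrt(174)), and the splitting field collapses to a single degree-2 extension with Galois group Z/2Z.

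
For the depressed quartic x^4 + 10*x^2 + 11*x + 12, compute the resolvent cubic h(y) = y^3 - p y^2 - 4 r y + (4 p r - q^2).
h(y) = y^3 - 10*y^2 - 48*y + 359

Identify coefficients: p = 10, q = 11, r = 12.
Plug into h(y) = y^3 - p y^2 - 4 r y + (4 p r - q^2):
  h(y) = y^3 - (10) y^2 - 4*(12) y + (4*(10)*(12) - (11)^2)
       = y^3 + (-10) y^2 + (-48) y + (359).
Simplifying: h(y) = y^3 - 10*y^2 - 48*y + 359.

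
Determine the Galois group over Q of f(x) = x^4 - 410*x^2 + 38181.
Gal(K/Q) = V_4 (Klein four-group, Z/2Z × Z/2Z)

f factors as (x^2 - 143)(x^2 - 267), so the splitting field is K = Q(sqrt(143), sqrt(267)). The elements 143, 267, 38181 are all non-squares in Q, so sqrt(143) and sqrt(267) generate independent quadratic extensions. Thus [K:Q] = 4 and Gal(K/Q) is generated by the two order-2 automorphisms sqrt(143) ↦ -sqrt(143) and sqrt(267) ↦ -sqrt(267), giving V_4.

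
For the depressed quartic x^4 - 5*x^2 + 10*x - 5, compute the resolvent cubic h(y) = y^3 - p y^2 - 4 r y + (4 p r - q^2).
h(y) = y^3 + 5*y^2 + 20*y

Identify coefficients: p = -5, q = 10, r = -5.
Plug into h(y) = y^3 - p y^2 - 4 r y + (4 p r - q^2):
  h(y) = y^3 - (-5) y^2 - 4*(-5) y + (4*(-5)*(-5) - (10)^2)
       = y^3 + (5) y^2 + (20) y + (0).
Simplifying: h(y) = y^3 + 5*y^2 + 20*y.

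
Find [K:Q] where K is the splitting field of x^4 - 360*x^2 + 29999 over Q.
[K:Q] = 4

f factors as (x^2 - 229)(x^2 - 131); the splitting field is K = Q(sqrt(229), sqrt(131)). Since 229, 131, and 29999 are all non-squares in Q, the three subfields Q(sqrt(229)), Q(sqrt(131)), Q(sqrt(29999)) are distinct degree-2 extensions, so [K:Q] = 4 (Klein four Galois group).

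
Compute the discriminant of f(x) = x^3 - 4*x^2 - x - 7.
Δ = -3599

For x^3 + a x^2 + b x + c the discriminant is Δ = 18 a b c - 4 a^3 c + a^2 b^2 - 4 b^3 - 27 c^2.
Plug a = -4, b = -1, c = -7:
  18*(-4)*(-1)*(-7) - 4*(-4)^3*(-7) + (-4)^2*(-1)^2 - 4*(-1)^3 - 27*(-7)^2
  = -504 + (-1792) + 16 + (4) + (-1323)
  = -3599.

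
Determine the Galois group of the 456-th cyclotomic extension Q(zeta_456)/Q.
|Gal(Q(zeta_456)/Q)| = phi(456) = 144; group ≅ (Z/456Z)^* ≅ Z/2Z × Z/2Z × Z/2Z × Z/18Z

The n-th cyclotomic polynomial Φ_456(x) is the minimal polynomial of zeta_456 over Q and has degree phi(456) = 144. So Q(zeta_456) is a degree-144 Galois extension with Galois group (Z/456Z)^*. By CRT, (Z/456Z)^* ≅ (Z/8Z)^* × (Z/3Z)^* × (Z/19Z)^*. Each prime-power unit group is (Z/8Z)^* ≅ Z/2Z × Z/2Z; (Z/3Z)^* ≅ Z/2Z; (Z/19Z)^* ≅ Z/18Z. Hence Gal(Q(zeta_456)/Q) ≅ Z/2Z × Z/2Z × Z/2Z × Z/18Z.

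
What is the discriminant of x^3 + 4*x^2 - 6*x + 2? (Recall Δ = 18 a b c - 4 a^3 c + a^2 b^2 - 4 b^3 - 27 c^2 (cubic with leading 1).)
Δ = -44

For x^3 + a x^2 + b x + c the discriminant is Δ = 18 a b c - 4 a^3 c + a^2 b^2 - 4 b^3 - 27 c^2.
Plug a = 4, b = -6, c = 2:
  18*(4)*(-6)*(2) - 4*(4)^3*(2) + (4)^2*(-6)^2 - 4*(-6)^3 - 27*(2)^2
  = -864 + (-512) + 576 + (864) + (-108)
  = -44.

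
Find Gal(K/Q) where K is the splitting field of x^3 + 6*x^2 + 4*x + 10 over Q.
Gal(K/Q) = S_3 (symmetric group of order 6)

Compute the discriminant of x^3 + (6)*x^2 + (4)*x + (10): Δ = -6700. Since Δ is not a rational square, the Galois group is not contained in A_3; it must be the full S_3 (irreducibility of the cubic rules out anything smaller).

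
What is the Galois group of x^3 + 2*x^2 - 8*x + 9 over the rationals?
Gal(K/Q) = S_3 (symmetric group of order 6)

Compute the discriminant of x^3 + (2)*x^2 + (-8)*x + (9): Δ = -2763. Since Δ is not a rational square, the Galois group is not contained in A_3; it must be the full S_3 (irreducibility of the cubic rules out anything smaller).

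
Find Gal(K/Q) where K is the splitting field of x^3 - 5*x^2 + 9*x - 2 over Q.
Gal(K/Q) = S_3 (symmetric group of order 6)

Compute the discriminant of x^3 + (-5)*x^2 + (9)*x + (-2): Δ = -379. Since Δ is not a rational square, the Galois group is not contained in A_3; it must be the full S_3 (irreducibility of the cubic rules out anything smaller).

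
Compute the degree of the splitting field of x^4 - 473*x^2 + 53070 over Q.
[K:Q] = 4

f factors as (x^2 - 183)(x^2 - 290); the splitting field is K = Q(sqrt(183), sqrt(290)). Since 183, 290, and 53070 are all non-squares in Q, the three subfields Q(sqrt(183)), Q(sqrt(290)), Q(sqrt(53070)) are distinct degree-2 extensions, so [K:Q] = 4 (Klein four Galois group).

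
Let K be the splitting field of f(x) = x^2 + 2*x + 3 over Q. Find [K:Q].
[K:Q] = 2

The discriminant of x^2 + (2)*x + (3) is b^2 - 4c = 4 - (12) = -8. Since -8 is not a perfect square in Q, the polynomial is irreducible over Q. Its two roots generate a degree-2 extension, so [K:Q] = 2.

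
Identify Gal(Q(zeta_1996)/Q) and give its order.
|Gal(Q(zeta_1996)/Q)| = phi(1996) = 996; group ≅ (Z/1996Z)^* ≅ Z/2Z × Z/498Z

The n-th cyclotomic polynomial Φ_1996(x) is the minimal polynomial of zeta_1996 over Q and has degree phi(1996) = 996. So Q(zeta_1996) is a degree-996 Galois extension with Galois group (Z/1996Z)^*. By CRT, (Z/1996Z)^* ≅ (Z/4Z)^* × (Z/499Z)^*. Each prime-power unit group is (Z/4Z)^* ≅ Z/2Z; (Z/499Z)^* ≅ Z/498Z. Hence Gal(Q(zeta_1996)/Q) ≅ Z/2Z × Z/498Z.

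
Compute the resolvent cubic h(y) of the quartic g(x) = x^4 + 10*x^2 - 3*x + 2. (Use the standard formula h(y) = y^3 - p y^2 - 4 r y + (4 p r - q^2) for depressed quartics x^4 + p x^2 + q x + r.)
h(y) = y^3 - 10*y^2 - 8*y + 71

Identify coefficients: p = 10, q = -3, r = 2.
Plug into h(y) = y^3 - p y^2 - 4 r y + (4 p r - q^2):
  h(y) = y^3 - (10) y^2 - 4*(2) y + (4*(10)*(2) - (-3)^2)
       = y^3 + (-10) y^2 + (-8) y + (71).
Simplifying: h(y) = y^3 - 10*y^2 - 8*y + 71.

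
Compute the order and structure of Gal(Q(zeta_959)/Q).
|Gal(Q(zeta_959)/Q)| = phi(959) = 816; group ≅ (Z/959Z)^* ≅ Z/6Z × Z/136Z

The n-th cyclotomic polynomial Φ_959(x) is the minimal polynomial of zeta_959 over Q and has degree phi(959) = 816. So Q(zeta_959) is a degree-816 Galois extension with Galois group (Z/959Z)^*. By CRT, (Z/959Z)^* ≅ (Z/7Z)^* × (Z/137Z)^*. Each prime-power unit group is (Z/7Z)^* ≅ Z/6Z; (Z/137Z)^* ≅ Z/136Z. Hence Gal(Q(zeta_959)/Q) ≅ Z/6Z × Z/136Z.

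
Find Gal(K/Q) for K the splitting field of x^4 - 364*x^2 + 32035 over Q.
Gal(K/Q) = V_4 (Klein four-group, Z/2Z × Z/2Z)

f factors as (x^2 - 215)(x^2 - 149), so the splitting field is K = Q(sqrt(215), sqrt(149)). The elements 215, 149, 32035 are all non-squares in Q, so sqrt(215) and sqrt(149) generate independent quadratic extensions. Thus [K:Q] = 4 and Gal(K/Q) is generated by the two order-2 automorphisms sqrt(215) ↦ -sqrt(215) and sqrt(149) ↦ -sqrt(149), giving V_4.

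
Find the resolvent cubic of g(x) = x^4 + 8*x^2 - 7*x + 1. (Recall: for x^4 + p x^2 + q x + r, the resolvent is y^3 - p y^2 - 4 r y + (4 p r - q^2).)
h(y) = y^3 - 8*y^2 - 4*y - 17

Identify coefficients: p = 8, q = -7, r = 1.
Plug into h(y) = y^3 - p y^2 - 4 r y + (4 p r - q^2):
  h(y) = y^3 - (8) y^2 - 4*(1) y + (4*(8)*(1) - (-7)^2)
       = y^3 + (-8) y^2 + (-4) y + (-17).
Simplifying: h(y) = y^3 - 8*y^2 - 4*y - 17.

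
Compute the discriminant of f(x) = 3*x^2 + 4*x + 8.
Δ = -80

For a quadratic a x^2 + b x + c the discriminant is Δ = b^2 - 4ac = (4)^2 - 4*(3)*(8) = 16 - (96) = -80.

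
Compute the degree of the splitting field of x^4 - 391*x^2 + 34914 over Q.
[K:Q] = 4

f factors as (x^2 - 138)(x^2 - 253); the splitting field is K = Q(sqrt(138), sqrt(253)). Since 138, 253, and 34914 are all non-squares in Q, the three subfields Q(sqrt(138)), Q(sqrt(253)), Q(sqrt(34914)) are distinct degree-2 extensions, so [K:Q] = 4 (Klein four Galois group).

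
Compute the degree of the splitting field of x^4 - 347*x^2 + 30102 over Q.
[K:Q] = 4

f factors as (x^2 - 173)(x^2 - 174); the splitting field is K = Q(sqrt(173), sqrt(174)). Since 173, 174, and 30102 are all non-squares in Q, the three subfields Q(sqrt(173)), Q(sqrt(174)), Q(sqrt(30102)) are distinct degree-2 extensions, so [K:Q] = 4 (Klein four Galois group).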